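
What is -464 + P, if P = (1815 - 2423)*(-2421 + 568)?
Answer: 1126160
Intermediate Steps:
P = 1126624 (P = -608*(-1853) = 1126624)
-464 + P = -464 + 1126624 = 1126160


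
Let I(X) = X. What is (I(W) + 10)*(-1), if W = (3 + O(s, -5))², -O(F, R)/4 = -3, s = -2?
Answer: -235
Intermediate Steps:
O(F, R) = 12 (O(F, R) = -4*(-3) = 12)
W = 225 (W = (3 + 12)² = 15² = 225)
(I(W) + 10)*(-1) = (225 + 10)*(-1) = 235*(-1) = -235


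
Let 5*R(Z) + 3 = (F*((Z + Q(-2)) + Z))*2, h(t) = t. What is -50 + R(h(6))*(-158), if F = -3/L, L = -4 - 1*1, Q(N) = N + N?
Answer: -6464/25 ≈ -258.56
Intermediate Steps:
Q(N) = 2*N
L = -5 (L = -4 - 1 = -5)
F = ⅗ (F = -3/(-5) = -3*(-⅕) = ⅗ ≈ 0.60000)
R(Z) = -39/25 + 12*Z/25 (R(Z) = -⅗ + ((3*((Z + 2*(-2)) + Z)/5)*2)/5 = -⅗ + ((3*((Z - 4) + Z)/5)*2)/5 = -⅗ + ((3*((-4 + Z) + Z)/5)*2)/5 = -⅗ + ((3*(-4 + 2*Z)/5)*2)/5 = -⅗ + ((-12/5 + 6*Z/5)*2)/5 = -⅗ + (-24/5 + 12*Z/5)/5 = -⅗ + (-24/25 + 12*Z/25) = -39/25 + 12*Z/25)
-50 + R(h(6))*(-158) = -50 + (-39/25 + (12/25)*6)*(-158) = -50 + (-39/25 + 72/25)*(-158) = -50 + (33/25)*(-158) = -50 - 5214/25 = -6464/25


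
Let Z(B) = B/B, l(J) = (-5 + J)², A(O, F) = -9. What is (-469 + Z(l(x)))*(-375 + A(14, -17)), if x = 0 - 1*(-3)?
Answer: 179712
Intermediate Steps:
x = 3 (x = 0 + 3 = 3)
Z(B) = 1
(-469 + Z(l(x)))*(-375 + A(14, -17)) = (-469 + 1)*(-375 - 9) = -468*(-384) = 179712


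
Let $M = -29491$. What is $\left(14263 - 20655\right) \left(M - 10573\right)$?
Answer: $256089088$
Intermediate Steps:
$\left(14263 - 20655\right) \left(M - 10573\right) = \left(14263 - 20655\right) \left(-29491 - 10573\right) = \left(-6392\right) \left(-40064\right) = 256089088$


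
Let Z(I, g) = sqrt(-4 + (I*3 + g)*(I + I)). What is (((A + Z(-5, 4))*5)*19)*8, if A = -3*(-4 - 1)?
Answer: 11400 + 760*sqrt(106) ≈ 19225.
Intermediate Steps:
Z(I, g) = sqrt(-4 + 2*I*(g + 3*I)) (Z(I, g) = sqrt(-4 + (3*I + g)*(2*I)) = sqrt(-4 + (g + 3*I)*(2*I)) = sqrt(-4 + 2*I*(g + 3*I)))
A = 15 (A = -3*(-5) = 15)
(((A + Z(-5, 4))*5)*19)*8 = (((15 + sqrt(-4 + 6*(-5)**2 + 2*(-5)*4))*5)*19)*8 = (((15 + sqrt(-4 + 6*25 - 40))*5)*19)*8 = (((15 + sqrt(-4 + 150 - 40))*5)*19)*8 = (((15 + sqrt(106))*5)*19)*8 = ((75 + 5*sqrt(106))*19)*8 = (1425 + 95*sqrt(106))*8 = 11400 + 760*sqrt(106)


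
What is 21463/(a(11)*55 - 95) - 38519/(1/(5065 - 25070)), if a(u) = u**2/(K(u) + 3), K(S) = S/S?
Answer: 4835343119477/6275 ≈ 7.7057e+8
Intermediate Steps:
K(S) = 1
a(u) = u**2/4 (a(u) = u**2/(1 + 3) = u**2/4)
21463/(a(11)*55 - 95) - 38519/(1/(5065 - 25070)) = 21463/(((1/4)*11**2)*55 - 95) - 38519/(1/(5065 - 25070)) = 21463/(((1/4)*121)*55 - 95) - 38519/(1/(-20005)) = 21463/((121/4)*55 - 95) - 38519/(-1/20005) = 21463/(6655/4 - 95) - 38519*(-20005) = 21463/(6275/4) + 770572595 = 21463*(4/6275) + 770572595 = 85852/6275 + 770572595 = 4835343119477/6275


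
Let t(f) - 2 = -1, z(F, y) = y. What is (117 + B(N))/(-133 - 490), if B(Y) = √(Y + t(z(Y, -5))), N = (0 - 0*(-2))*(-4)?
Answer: -118/623 ≈ -0.18941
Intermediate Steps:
t(f) = 1 (t(f) = 2 - 1 = 1)
N = 0 (N = (0 - 1*0)*(-4) = (0 + 0)*(-4) = 0*(-4) = 0)
B(Y) = √(1 + Y) (B(Y) = √(Y + 1) = √(1 + Y))
(117 + B(N))/(-133 - 490) = (117 + √(1 + 0))/(-133 - 490) = (117 + √1)/(-623) = (117 + 1)*(-1/623) = 118*(-1/623) = -118/623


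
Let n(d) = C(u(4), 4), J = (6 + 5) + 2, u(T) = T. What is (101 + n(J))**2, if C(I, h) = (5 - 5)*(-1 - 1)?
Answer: 10201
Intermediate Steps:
J = 13 (J = 11 + 2 = 13)
C(I, h) = 0 (C(I, h) = 0*(-2) = 0)
n(d) = 0
(101 + n(J))**2 = (101 + 0)**2 = 101**2 = 10201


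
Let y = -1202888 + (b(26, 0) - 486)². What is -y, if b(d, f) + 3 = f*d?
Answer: 963767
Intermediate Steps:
b(d, f) = -3 + d*f (b(d, f) = -3 + f*d = -3 + d*f)
y = -963767 (y = -1202888 + ((-3 + 26*0) - 486)² = -1202888 + ((-3 + 0) - 486)² = -1202888 + (-3 - 486)² = -1202888 + (-489)² = -1202888 + 239121 = -963767)
-y = -1*(-963767) = 963767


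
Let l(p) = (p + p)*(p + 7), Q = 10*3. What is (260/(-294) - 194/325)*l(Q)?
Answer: -10473664/3185 ≈ -3288.4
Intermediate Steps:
Q = 30
l(p) = 2*p*(7 + p) (l(p) = (2*p)*(7 + p) = 2*p*(7 + p))
(260/(-294) - 194/325)*l(Q) = (260/(-294) - 194/325)*(2*30*(7 + 30)) = (260*(-1/294) - 194*1/325)*(2*30*37) = (-130/147 - 194/325)*2220 = -70768/47775*2220 = -10473664/3185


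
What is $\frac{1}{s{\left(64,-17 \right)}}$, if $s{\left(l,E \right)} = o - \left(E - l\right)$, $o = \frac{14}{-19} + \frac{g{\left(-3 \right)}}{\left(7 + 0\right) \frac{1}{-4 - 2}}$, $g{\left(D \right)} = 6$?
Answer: $\frac{133}{9991} \approx 0.013312$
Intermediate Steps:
$o = - \frac{782}{133}$ ($o = \frac{14}{-19} + \frac{6}{\left(7 + 0\right) \frac{1}{-4 - 2}} = 14 \left(- \frac{1}{19}\right) + \frac{6}{7 \frac{1}{-6}} = - \frac{14}{19} + \frac{6}{7 \left(- \frac{1}{6}\right)} = - \frac{14}{19} + \frac{6}{- \frac{7}{6}} = - \frac{14}{19} + 6 \left(- \frac{6}{7}\right) = - \frac{14}{19} - \frac{36}{7} = - \frac{782}{133} \approx -5.8797$)
$s{\left(l,E \right)} = - \frac{782}{133} + l - E$ ($s{\left(l,E \right)} = - \frac{782}{133} - \left(E - l\right) = - \frac{782}{133} + l - E$)
$\frac{1}{s{\left(64,-17 \right)}} = \frac{1}{- \frac{782}{133} + 64 - -17} = \frac{1}{- \frac{782}{133} + 64 + 17} = \frac{1}{\frac{9991}{133}} = \frac{133}{9991}$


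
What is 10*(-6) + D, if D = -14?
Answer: -74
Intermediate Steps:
10*(-6) + D = 10*(-6) - 14 = -60 - 14 = -74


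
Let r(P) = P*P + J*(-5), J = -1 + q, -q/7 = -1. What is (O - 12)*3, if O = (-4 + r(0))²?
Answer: 3432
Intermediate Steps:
q = 7 (q = -7*(-1) = 7)
J = 6 (J = -1 + 7 = 6)
r(P) = -30 + P² (r(P) = P*P + 6*(-5) = P² - 30 = -30 + P²)
O = 1156 (O = (-4 + (-30 + 0²))² = (-4 + (-30 + 0))² = (-4 - 30)² = (-34)² = 1156)
(O - 12)*3 = (1156 - 12)*3 = 1144*3 = 3432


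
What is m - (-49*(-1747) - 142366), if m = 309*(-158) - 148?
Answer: 7793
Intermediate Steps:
m = -48970 (m = -48822 - 148 = -48970)
m - (-49*(-1747) - 142366) = -48970 - (-49*(-1747) - 142366) = -48970 - (85603 - 142366) = -48970 - 1*(-56763) = -48970 + 56763 = 7793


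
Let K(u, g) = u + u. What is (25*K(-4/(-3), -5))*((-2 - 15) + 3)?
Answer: -2800/3 ≈ -933.33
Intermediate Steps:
K(u, g) = 2*u
(25*K(-4/(-3), -5))*((-2 - 15) + 3) = (25*(2*(-4/(-3))))*((-2 - 15) + 3) = (25*(2*(-4*(-1/3))))*(-17 + 3) = (25*(2*(4/3)))*(-14) = (25*(8/3))*(-14) = (200/3)*(-14) = -2800/3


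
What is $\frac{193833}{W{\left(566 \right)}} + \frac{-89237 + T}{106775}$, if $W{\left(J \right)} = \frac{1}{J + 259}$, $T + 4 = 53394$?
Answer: $\frac{17074627788528}{106775} \approx 1.5991 \cdot 10^{8}$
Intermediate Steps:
$T = 53390$ ($T = -4 + 53394 = 53390$)
$W{\left(J \right)} = \frac{1}{259 + J}$
$\frac{193833}{W{\left(566 \right)}} + \frac{-89237 + T}{106775} = \frac{193833}{\frac{1}{259 + 566}} + \frac{-89237 + 53390}{106775} = \frac{193833}{\frac{1}{825}} - \frac{35847}{106775} = 193833 \frac{1}{\frac{1}{825}} - \frac{35847}{106775} = 193833 \cdot 825 - \frac{35847}{106775} = 159912225 - \frac{35847}{106775} = \frac{17074627788528}{106775}$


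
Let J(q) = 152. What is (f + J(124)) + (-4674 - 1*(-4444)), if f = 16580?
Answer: 16502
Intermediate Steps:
(f + J(124)) + (-4674 - 1*(-4444)) = (16580 + 152) + (-4674 - 1*(-4444)) = 16732 + (-4674 + 4444) = 16732 - 230 = 16502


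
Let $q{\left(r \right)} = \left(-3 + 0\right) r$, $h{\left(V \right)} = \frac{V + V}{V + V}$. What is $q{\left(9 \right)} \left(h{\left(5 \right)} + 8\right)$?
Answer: $-243$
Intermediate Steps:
$h{\left(V \right)} = 1$ ($h{\left(V \right)} = \frac{2 V}{2 V} = 2 V \frac{1}{2 V} = 1$)
$q{\left(r \right)} = - 3 r$
$q{\left(9 \right)} \left(h{\left(5 \right)} + 8\right) = \left(-3\right) 9 \left(1 + 8\right) = \left(-27\right) 9 = -243$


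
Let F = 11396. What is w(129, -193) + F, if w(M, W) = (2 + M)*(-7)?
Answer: 10479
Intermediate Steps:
w(M, W) = -14 - 7*M
w(129, -193) + F = (-14 - 7*129) + 11396 = (-14 - 903) + 11396 = -917 + 11396 = 10479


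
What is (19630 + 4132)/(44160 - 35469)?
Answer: 23762/8691 ≈ 2.7341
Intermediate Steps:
(19630 + 4132)/(44160 - 35469) = 23762/8691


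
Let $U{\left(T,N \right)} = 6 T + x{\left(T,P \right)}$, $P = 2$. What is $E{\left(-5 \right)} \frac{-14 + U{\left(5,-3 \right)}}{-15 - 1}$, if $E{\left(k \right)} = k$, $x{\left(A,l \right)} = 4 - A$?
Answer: $\frac{75}{16} \approx 4.6875$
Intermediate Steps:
$U{\left(T,N \right)} = 4 + 5 T$ ($U{\left(T,N \right)} = 6 T - \left(-4 + T\right) = 4 + 5 T$)
$E{\left(-5 \right)} \frac{-14 + U{\left(5,-3 \right)}}{-15 - 1} = - 5 \frac{-14 + \left(4 + 5 \cdot 5\right)}{-15 - 1} = - 5 \frac{-14 + \left(4 + 25\right)}{-16} = - 5 \left(-14 + 29\right) \left(- \frac{1}{16}\right) = - 5 \cdot 15 \left(- \frac{1}{16}\right) = \left(-5\right) \left(- \frac{15}{16}\right) = \frac{75}{16}$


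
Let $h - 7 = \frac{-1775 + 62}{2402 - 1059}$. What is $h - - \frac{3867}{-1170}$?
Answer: $\frac{1267193}{523770} \approx 2.4194$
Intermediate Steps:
$h = \frac{7688}{1343}$ ($h = 7 + \frac{-1775 + 62}{2402 - 1059} = 7 - \frac{1713}{1343} = \frac{7688}{1343} \approx 5.7245$)
$h - - \frac{3867}{-1170} = \frac{7688}{1343} - - \frac{3867}{-1170} = \frac{7688}{1343} - \left(-3867\right) \left(- \frac{1}{1170}\right) = \frac{7688}{1343} - \frac{1289}{390} = \frac{1267193}{523770}$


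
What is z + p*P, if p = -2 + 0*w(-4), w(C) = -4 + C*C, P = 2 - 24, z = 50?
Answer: 94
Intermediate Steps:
P = -22
w(C) = -4 + C**2
p = -2 (p = -2 + 0*(-4 + (-4)**2) = -2 + 0*(-4 + 16) = -2 + 0*12 = -2 + 0 = -2)
z + p*P = 50 - 2*(-22) = 50 + 44 = 94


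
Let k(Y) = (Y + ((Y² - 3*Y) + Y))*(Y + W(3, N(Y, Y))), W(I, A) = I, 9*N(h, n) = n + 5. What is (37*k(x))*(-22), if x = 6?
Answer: -219780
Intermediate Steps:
N(h, n) = 5/9 + n/9 (N(h, n) = (n + 5)/9 = (5 + n)/9 = 5/9 + n/9)
k(Y) = (3 + Y)*(Y² - Y) (k(Y) = (Y + ((Y² - 3*Y) + Y))*(Y + 3) = (Y + (Y² - 2*Y))*(3 + Y) = (Y² - Y)*(3 + Y) = (3 + Y)*(Y² - Y))
(37*k(x))*(-22) = (37*(6*(-3 + 6² + 2*6)))*(-22) = (37*(6*(-3 + 36 + 12)))*(-22) = (37*(6*45))*(-22) = (37*270)*(-22) = 9990*(-22) = -219780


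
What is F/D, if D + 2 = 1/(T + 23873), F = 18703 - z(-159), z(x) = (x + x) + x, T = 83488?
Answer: -2059183980/214721 ≈ -9590.0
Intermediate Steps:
z(x) = 3*x (z(x) = 2*x + x = 3*x)
F = 19180 (F = 18703 - 3*(-159) = 18703 - 1*(-477) = 18703 + 477 = 19180)
D = -214721/107361 (D = -2 + 1/(83488 + 23873) = -2 + 1/107361 = -214721/107361 ≈ -2.0000)
F/D = 19180/(-214721/107361) = 19180*(-107361/214721) = -2059183980/214721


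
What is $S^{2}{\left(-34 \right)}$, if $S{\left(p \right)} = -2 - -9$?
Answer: $49$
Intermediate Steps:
$S{\left(p \right)} = 7$ ($S{\left(p \right)} = -2 + 9 = 7$)
$S^{2}{\left(-34 \right)} = 7^{2} = 49$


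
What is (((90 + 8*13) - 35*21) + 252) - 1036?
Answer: -1325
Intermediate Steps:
(((90 + 8*13) - 35*21) + 252) - 1036 = (((90 + 104) - 735) + 252) - 1036 = ((194 - 735) + 252) - 1036 = (-541 + 252) - 1036 = -289 - 1036 = -1325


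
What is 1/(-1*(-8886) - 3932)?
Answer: 1/4954 ≈ 0.00020186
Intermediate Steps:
1/(-1*(-8886) - 3932) = 1/(8886 - 3932) = 1/4954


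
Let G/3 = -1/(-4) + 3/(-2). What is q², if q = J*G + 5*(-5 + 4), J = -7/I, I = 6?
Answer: 25/64 ≈ 0.39063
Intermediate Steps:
G = -15/4 (G = 3*(-1/(-4) + 3/(-2)) = 3*(-1*(-¼) + 3*(-½)) = 3*(¼ - 3/2) = 3*(-5/4) = -15/4 ≈ -3.7500)
J = -7/6 ≈ -1.1667
q = -5/8 (q = -7/6*(-15/4) + 5*(-5 + 4) = 35/8 + 5*(-1) = 35/8 - 5 = -5/8 ≈ -0.62500)
q² = (-5/8)² = 25/64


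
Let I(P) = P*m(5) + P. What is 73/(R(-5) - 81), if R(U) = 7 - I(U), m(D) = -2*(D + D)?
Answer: -73/169 ≈ -0.43195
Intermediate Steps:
m(D) = -4*D
I(P) = -19*P (I(P) = P*(-4*5) + P = P*(-20) + P = -20*P + P = -19*P)
R(U) = 7 + 19*U (R(U) = 7 - (-19)*U = 7 + 19*U)
73/(R(-5) - 81) = 73/((7 + 19*(-5)) - 81) = 73/((7 - 95) - 81) = 73/(-88 - 81) = 73/(-169) = 73*(-1/169) = -73/169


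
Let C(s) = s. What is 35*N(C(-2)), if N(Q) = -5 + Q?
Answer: -245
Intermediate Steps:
35*N(C(-2)) = 35*(-5 - 2) = 35*(-7) = -245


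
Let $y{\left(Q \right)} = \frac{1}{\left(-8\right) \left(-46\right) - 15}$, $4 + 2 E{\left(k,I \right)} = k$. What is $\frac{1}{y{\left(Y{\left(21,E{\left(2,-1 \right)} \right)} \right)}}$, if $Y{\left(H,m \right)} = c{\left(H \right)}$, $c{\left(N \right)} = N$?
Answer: $353$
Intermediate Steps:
$E{\left(k,I \right)} = -2 + \frac{k}{2}$
$Y{\left(H,m \right)} = H$
$y{\left(Q \right)} = \frac{1}{353}$ ($y{\left(Q \right)} = \frac{1}{368 - 15} = \frac{1}{353}$)
$\frac{1}{y{\left(Y{\left(21,E{\left(2,-1 \right)} \right)} \right)}} = \frac{1}{\frac{1}{353}} = 353$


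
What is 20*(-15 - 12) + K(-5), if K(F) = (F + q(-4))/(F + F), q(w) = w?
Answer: -5391/10 ≈ -539.10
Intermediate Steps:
K(F) = (-4 + F)/(2*F) (K(F) = (F - 4)/(F + F) = (-4 + F)/((2*F)) = (-4 + F)*(1/(2*F)) = (-4 + F)/(2*F))
20*(-15 - 12) + K(-5) = 20*(-15 - 12) + (½)*(-4 - 5)/(-5) = 20*(-27) + (½)*(-⅕)*(-9) = -540 + 9/10 = -5391/10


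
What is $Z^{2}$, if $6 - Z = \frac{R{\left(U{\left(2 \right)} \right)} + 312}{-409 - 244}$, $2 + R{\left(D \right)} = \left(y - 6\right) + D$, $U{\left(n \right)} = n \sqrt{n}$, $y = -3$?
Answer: $\frac{17799969}{426409} + \frac{16876 \sqrt{2}}{426409} \approx 41.8$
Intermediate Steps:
$U{\left(n \right)} = n^{\frac{3}{2}}$
$R{\left(D \right)} = -11 + D$ ($R{\left(D \right)} = -2 + \left(\left(-3 - 6\right) + D\right) = -2 + \left(-9 + D\right) = -11 + D$)
$Z = \frac{4219}{653} + \frac{2 \sqrt{2}}{653}$ ($Z = 6 - \frac{\left(-11 + 2^{\frac{3}{2}}\right) + 312}{-409 - 244} = 6 - \frac{\left(-11 + 2 \sqrt{2}\right) + 312}{-653} = 6 - \left(301 + 2 \sqrt{2}\right) \left(- \frac{1}{653}\right) = 6 - \left(- \frac{301}{653} - \frac{2 \sqrt{2}}{653}\right) = 6 + \left(\frac{301}{653} + \frac{2 \sqrt{2}}{653}\right) = \frac{4219}{653} + \frac{2 \sqrt{2}}{653} \approx 6.4653$)
$Z^{2} = \left(\frac{4219}{653} + \frac{2 \sqrt{2}}{653}\right)^{2}$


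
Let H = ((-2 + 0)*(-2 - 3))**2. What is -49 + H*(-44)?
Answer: -4449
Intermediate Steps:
H = 100 (H = (-2*(-5))**2 = 10**2 = 100)
-49 + H*(-44) = -49 + 100*(-44) = -49 - 4400 = -4449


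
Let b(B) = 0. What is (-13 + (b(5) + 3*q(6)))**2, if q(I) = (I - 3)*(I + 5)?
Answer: 7396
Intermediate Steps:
q(I) = (-3 + I)*(5 + I)
(-13 + (b(5) + 3*q(6)))**2 = (-13 + (0 + 3*(-15 + 6**2 + 2*6)))**2 = (-13 + (0 + 3*(-15 + 36 + 12)))**2 = (-13 + (0 + 3*33))**2 = (-13 + (0 + 99))**2 = (-13 + 99)**2 = 86**2 = 7396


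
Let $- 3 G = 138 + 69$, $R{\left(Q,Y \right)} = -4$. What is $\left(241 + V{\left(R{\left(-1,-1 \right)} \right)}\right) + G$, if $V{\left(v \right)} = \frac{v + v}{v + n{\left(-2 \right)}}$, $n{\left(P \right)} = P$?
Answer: $\frac{520}{3} \approx 173.33$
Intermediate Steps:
$V{\left(v \right)} = \frac{2 v}{-2 + v}$ ($V{\left(v \right)} = \frac{v + v}{v - 2} = \frac{2 v}{-2 + v}$)
$G = -69$ ($G = - \frac{138 + 69}{3} = \left(- \frac{1}{3}\right) 207 = -69$)
$\left(241 + V{\left(R{\left(-1,-1 \right)} \right)}\right) + G = \left(241 + 2 \left(-4\right) \frac{1}{-2 - 4}\right) - 69 = \left(241 + 2 \left(-4\right) \frac{1}{-6}\right) - 69 = \left(241 + 2 \left(-4\right) \left(- \frac{1}{6}\right)\right) - 69 = \left(241 + \frac{4}{3}\right) - 69 = \frac{727}{3} - 69 = \frac{520}{3}$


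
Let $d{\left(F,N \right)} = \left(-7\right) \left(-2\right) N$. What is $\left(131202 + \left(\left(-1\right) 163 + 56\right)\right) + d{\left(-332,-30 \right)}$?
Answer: $130675$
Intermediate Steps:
$d{\left(F,N \right)} = 14 N$
$\left(131202 + \left(\left(-1\right) 163 + 56\right)\right) + d{\left(-332,-30 \right)} = \left(131202 + \left(\left(-1\right) 163 + 56\right)\right) + 14 \left(-30\right) = \left(131202 + \left(-163 + 56\right)\right) - 420 = \left(131202 - 107\right) - 420 = 131095 - 420 = 130675$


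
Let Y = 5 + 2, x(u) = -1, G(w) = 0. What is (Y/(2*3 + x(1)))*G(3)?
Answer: 0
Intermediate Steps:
Y = 7
(Y/(2*3 + x(1)))*G(3) = (7/(2*3 - 1))*0 = (7/(6 - 1))*0 = (7/5)*0 = 0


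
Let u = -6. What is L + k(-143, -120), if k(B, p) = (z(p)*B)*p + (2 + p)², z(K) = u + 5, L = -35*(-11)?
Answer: -2851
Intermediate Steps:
L = 385
z(K) = -1 (z(K) = -6 + 5 = -1)
k(B, p) = (2 + p)² - B*p (k(B, p) = (-B)*p + (2 + p)² = -B*p + (2 + p)² = (2 + p)² - B*p)
L + k(-143, -120) = 385 + ((2 - 120)² - 1*(-143)*(-120)) = 385 + ((-118)² - 17160) = 385 + (13924 - 17160) = 385 - 3236 = -2851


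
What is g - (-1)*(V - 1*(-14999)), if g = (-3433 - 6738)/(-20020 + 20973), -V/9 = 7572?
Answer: -50661168/953 ≈ -53160.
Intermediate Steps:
V = -68148 (V = -9*7572 = -68148)
g = -10171/953 ≈ -10.673
g - (-1)*(V - 1*(-14999)) = -10171/953 - (-1)*(-68148 - 1*(-14999)) = -10171/953 - (-1)*(-68148 + 14999) = -10171/953 - (-1)*(-53149) = -10171/953 - 1*53149 = -10171/953 - 53149 = -50661168/953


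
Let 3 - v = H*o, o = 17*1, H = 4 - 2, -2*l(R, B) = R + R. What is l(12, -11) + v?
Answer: -43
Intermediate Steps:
l(R, B) = -R (l(R, B) = -(R + R)/2 = -R)
H = 2
o = 17
v = -31 (v = 3 - 2*17 = 3 - 1*34 = 3 - 34 = -31)
l(12, -11) + v = -1*12 - 31 = -12 - 31 = -43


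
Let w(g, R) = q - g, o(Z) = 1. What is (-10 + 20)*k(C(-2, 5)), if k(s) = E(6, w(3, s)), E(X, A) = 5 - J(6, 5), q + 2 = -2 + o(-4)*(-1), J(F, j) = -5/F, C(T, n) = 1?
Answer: 175/3 ≈ 58.333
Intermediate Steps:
q = -5 (q = -2 + (-2 + 1*(-1)) = -2 + (-2 - 1) = -2 - 3 = -5)
w(g, R) = -5 - g
E(X, A) = 35/6 (E(X, A) = 5 - (-5)/6 = 5 - 1*(-5/6) = 5 + 5/6 = 35/6)
k(s) = 35/6
(-10 + 20)*k(C(-2, 5)) = (-10 + 20)*(35/6) = 10*(35/6) = 175/3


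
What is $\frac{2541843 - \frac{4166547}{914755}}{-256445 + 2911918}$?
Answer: $\frac{2325159426918}{2429107204115} \approx 0.95721$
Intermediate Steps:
$\frac{2541843 - \frac{4166547}{914755}}{-256445 + 2911918} = \frac{2541843 - \frac{4166547}{914755}}{2655473} = \left(2541843 - \frac{4166547}{914755}\right) \frac{1}{2655473} = \frac{2325159426918}{914755} \cdot \frac{1}{2655473} = \frac{2325159426918}{2429107204115}$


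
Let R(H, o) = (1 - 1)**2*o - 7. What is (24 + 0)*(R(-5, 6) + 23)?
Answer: 384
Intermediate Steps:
R(H, o) = -7 (R(H, o) = 0**2*o - 7 = 0*o - 7 = 0 - 7 = -7)
(24 + 0)*(R(-5, 6) + 23) = (24 + 0)*(-7 + 23) = 24*16 = 384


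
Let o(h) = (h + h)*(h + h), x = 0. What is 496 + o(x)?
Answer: 496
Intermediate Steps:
o(h) = 4*h² (o(h) = (2*h)*(2*h) = 4*h²)
496 + o(x) = 496 + 4*0² = 496 + 4*0 = 496 + 0 = 496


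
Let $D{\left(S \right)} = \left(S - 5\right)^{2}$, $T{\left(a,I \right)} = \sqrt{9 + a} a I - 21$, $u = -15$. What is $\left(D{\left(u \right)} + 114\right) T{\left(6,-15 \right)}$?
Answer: $-10794 - 46260 \sqrt{15} \approx -1.8996 \cdot 10^{5}$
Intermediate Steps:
$T{\left(a,I \right)} = -21 + I a \sqrt{9 + a}$ ($T{\left(a,I \right)} = a \sqrt{9 + a} I - 21 = I a \sqrt{9 + a} - 21 = -21 + I a \sqrt{9 + a}$)
$D{\left(S \right)} = \left(-5 + S\right)^{2}$
$\left(D{\left(u \right)} + 114\right) T{\left(6,-15 \right)} = \left(\left(-5 - 15\right)^{2} + 114\right) \left(-21 - 90 \sqrt{9 + 6}\right) = \left(\left(-20\right)^{2} + 114\right) \left(-21 - 90 \sqrt{15}\right) = \left(400 + 114\right) \left(-21 - 90 \sqrt{15}\right) = 514 \left(-21 - 90 \sqrt{15}\right) = -10794 - 46260 \sqrt{15}$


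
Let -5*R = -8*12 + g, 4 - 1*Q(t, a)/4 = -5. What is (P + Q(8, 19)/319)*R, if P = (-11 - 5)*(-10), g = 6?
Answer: 919368/319 ≈ 2882.0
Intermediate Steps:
Q(t, a) = 36 (Q(t, a) = 16 - 4*(-5) = 16 + 20 = 36)
R = 18 (R = -(-8*12 + 6)/5 = -(-96 + 6)/5 = -1/5*(-90) = 18)
P = 160 (P = -16*(-10) = 160)
(P + Q(8, 19)/319)*R = (160 + 36/319)*18 = (51076/319)*18 = 919368/319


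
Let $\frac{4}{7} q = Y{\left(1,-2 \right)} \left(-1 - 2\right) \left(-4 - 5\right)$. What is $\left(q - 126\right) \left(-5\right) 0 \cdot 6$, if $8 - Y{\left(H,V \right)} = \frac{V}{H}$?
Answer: $0$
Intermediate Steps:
$Y{\left(H,V \right)} = 8 - \frac{V}{H}$
$q = \frac{945}{2}$ ($q = \frac{7 \left(8 - - \frac{2}{1}\right) \left(-1 - 2\right) \left(-4 - 5\right)}{4} = \frac{7 \left(8 - \left(-2\right) 1\right) \left(\left(-3\right) \left(-9\right)\right)}{4} = \frac{7 \left(8 + 2\right) 27}{4} = \frac{7 \cdot 10 \cdot 27}{4} = \frac{7}{4} \cdot 270 = \frac{945}{2} \approx 472.5$)
$\left(q - 126\right) \left(-5\right) 0 \cdot 6 = \left(\frac{945}{2} - 126\right) \left(-5\right) 0 \cdot 6 = \frac{693 \cdot 0 \cdot 6}{2} = \frac{693}{2} \cdot 0 = 0$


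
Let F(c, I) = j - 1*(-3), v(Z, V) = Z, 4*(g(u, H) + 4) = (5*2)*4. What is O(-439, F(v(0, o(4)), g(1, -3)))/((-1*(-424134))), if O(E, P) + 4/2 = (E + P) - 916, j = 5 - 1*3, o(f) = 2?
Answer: -676/212067 ≈ -0.0031877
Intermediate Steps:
g(u, H) = 6 (g(u, H) = -4 + ((5*2)*4)/4 = -4 + (10*4)/4 = -4 + (1/4)*40 = -4 + 10 = 6)
j = 2 (j = 5 - 3 = 2)
F(c, I) = 5 (F(c, I) = 2 - 1*(-3) = 2 + 3 = 5)
O(E, P) = -918 + E + P (O(E, P) = -2 + ((E + P) - 916) = -2 + (-916 + E + P) = -918 + E + P)
O(-439, F(v(0, o(4)), g(1, -3)))/((-1*(-424134))) = (-918 - 439 + 5)/((-1*(-424134))) = -1352/424134 = -1352*1/424134 = -676/212067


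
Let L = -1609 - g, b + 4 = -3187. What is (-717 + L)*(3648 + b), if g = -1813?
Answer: -234441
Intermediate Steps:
b = -3191 (b = -4 - 3187 = -3191)
L = 204 (L = -1609 - 1*(-1813) = -1609 + 1813 = 204)
(-717 + L)*(3648 + b) = (-717 + 204)*(3648 - 3191) = -513*457 = -234441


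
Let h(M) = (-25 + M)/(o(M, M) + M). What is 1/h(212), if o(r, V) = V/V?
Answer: 213/187 ≈ 1.1390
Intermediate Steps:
o(r, V) = 1
h(M) = (-25 + M)/(1 + M)
1/h(212) = 1/((-25 + 212)/(1 + 212)) = 1/(187/213) = 213/187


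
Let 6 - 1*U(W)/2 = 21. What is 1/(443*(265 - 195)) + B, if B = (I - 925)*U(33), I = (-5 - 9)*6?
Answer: 938672701/31010 ≈ 30270.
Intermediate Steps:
U(W) = -30 (U(W) = 12 - 2*21 = 12 - 42 = -30)
I = -84 (I = -14*6 = -84)
B = 30270 (B = (-84 - 925)*(-30) = -1009*(-30) = 30270)
1/(443*(265 - 195)) + B = 1/(443*(265 - 195)) + 30270 = 1/(443*70) + 30270 = 1/31010 + 30270 = 938672701/31010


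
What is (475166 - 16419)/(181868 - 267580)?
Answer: -458747/85712 ≈ -5.3522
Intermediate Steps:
(475166 - 16419)/(181868 - 267580) = 458747/(-85712) = 458747*(-1/85712) = -458747/85712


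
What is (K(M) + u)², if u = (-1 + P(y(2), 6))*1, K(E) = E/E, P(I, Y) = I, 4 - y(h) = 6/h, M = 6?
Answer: 1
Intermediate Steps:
y(h) = 4 - 6/h
K(E) = 1
u = 0 (u = (-1 + (4 - 6/2))*1 = (-1 + (4 - 6*½))*1 = (-1 + (4 - 3))*1 = (-1 + 1)*1 = 0*1 = 0)
(K(M) + u)² = (1 + 0)² = 1² = 1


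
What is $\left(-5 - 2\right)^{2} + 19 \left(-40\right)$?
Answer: $-711$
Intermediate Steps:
$\left(-5 - 2\right)^{2} + 19 \left(-40\right) = \left(-7\right)^{2} - 760 = 49 - 760 = -711$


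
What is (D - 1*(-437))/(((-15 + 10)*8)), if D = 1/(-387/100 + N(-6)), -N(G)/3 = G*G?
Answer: -4888619/447480 ≈ -10.925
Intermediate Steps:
N(G) = -3*G² (N(G) = -3*G*G = -3*G²)
D = -100/11187 (D = 1/(-387/100 - 3*(-6)²) = 1/(-387*1/100 - 3*36) = 1/(-387/100 - 108) = 1/(-11187/100) = -100/11187 ≈ -0.0089390)
(D - 1*(-437))/(((-15 + 10)*8)) = (-100/11187 - 1*(-437))/(((-15 + 10)*8)) = (-100/11187 + 437)/((-5*8)) = (4888619/11187)/(-40) = (4888619/11187)*(-1/40) = -4888619/447480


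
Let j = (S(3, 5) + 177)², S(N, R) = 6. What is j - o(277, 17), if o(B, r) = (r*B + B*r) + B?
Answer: 23794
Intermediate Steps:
o(B, r) = B + 2*B*r (o(B, r) = (B*r + B*r) + B = 2*B*r + B = B + 2*B*r)
j = 33489 (j = (6 + 177)² = 183² = 33489)
j - o(277, 17) = 33489 - 277*(1 + 2*17) = 33489 - 277*(1 + 34) = 33489 - 277*35 = 33489 - 1*9695 = 33489 - 9695 = 23794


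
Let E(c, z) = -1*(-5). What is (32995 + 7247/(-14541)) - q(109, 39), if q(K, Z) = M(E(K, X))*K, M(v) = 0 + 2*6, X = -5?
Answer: 460753420/14541 ≈ 31687.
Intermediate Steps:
E(c, z) = 5
M(v) = 12 (M(v) = 0 + 12 = 12)
q(K, Z) = 12*K
(32995 + 7247/(-14541)) - q(109, 39) = (32995 + 7247/(-14541)) - 12*109 = (32995 + 7247*(-1/14541)) - 1*1308 = (32995 - 7247/14541) - 1308 = 479773048/14541 - 1308 = 460753420/14541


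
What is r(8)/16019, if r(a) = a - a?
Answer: 0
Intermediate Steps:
r(a) = 0
r(8)/16019 = 0/16019 = 0*(1/16019) = 0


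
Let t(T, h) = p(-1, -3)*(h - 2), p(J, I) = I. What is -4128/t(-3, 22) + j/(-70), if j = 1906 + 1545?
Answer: 39/2 ≈ 19.500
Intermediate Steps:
j = 3451
t(T, h) = 6 - 3*h (t(T, h) = -3*(h - 2) = -3*(-2 + h) = 6 - 3*h)
-4128/t(-3, 22) + j/(-70) = -4128/(6 - 3*22) + 3451/(-70) = -4128/(6 - 66) + 3451*(-1/70) = -4128/(-60) - 493/10 = -4128*(-1/60) - 493/10 = 344/5 - 493/10 = 39/2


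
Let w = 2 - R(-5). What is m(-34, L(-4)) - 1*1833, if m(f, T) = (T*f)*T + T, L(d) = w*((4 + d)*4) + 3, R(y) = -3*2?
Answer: -2136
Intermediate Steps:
R(y) = -6
w = 8 (w = 2 - 1*(-6) = 2 + 6 = 8)
L(d) = 131 + 32*d (L(d) = 8*((4 + d)*4) + 3 = 8*(16 + 4*d) + 3 = (128 + 32*d) + 3 = 131 + 32*d)
m(f, T) = T + f*T**2 (m(f, T) = f*T**2 + T = T + f*T**2)
m(-34, L(-4)) - 1*1833 = (131 + 32*(-4))*(1 + (131 + 32*(-4))*(-34)) - 1*1833 = (131 - 128)*(1 + (131 - 128)*(-34)) - 1833 = 3*(1 + 3*(-34)) - 1833 = 3*(1 - 102) - 1833 = 3*(-101) - 1833 = -303 - 1833 = -2136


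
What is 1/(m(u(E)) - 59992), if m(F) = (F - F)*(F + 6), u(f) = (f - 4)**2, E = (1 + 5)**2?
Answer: -1/59992 ≈ -1.6669e-5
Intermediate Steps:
E = 36 (E = 6**2 = 36)
u(f) = (-4 + f)**2
m(F) = 0 (m(F) = 0*(6 + F) = 0)
1/(m(u(E)) - 59992) = 1/(0 - 59992) = 1/(-59992) = -1/59992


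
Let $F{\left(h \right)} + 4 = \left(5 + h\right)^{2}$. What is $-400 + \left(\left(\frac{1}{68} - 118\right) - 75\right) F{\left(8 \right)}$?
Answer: $- \frac{2192495}{68} \approx -32243.0$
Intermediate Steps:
$F{\left(h \right)} = -4 + \left(5 + h\right)^{2}$
$-400 + \left(\left(\frac{1}{68} - 118\right) - 75\right) F{\left(8 \right)} = -400 + \left(\left(\frac{1}{68} - 118\right) - 75\right) \left(-4 + \left(5 + 8\right)^{2}\right) = -400 + \left(\left(\frac{1}{68} - 118\right) - 75\right) \left(-4 + 13^{2}\right) = -400 + \left(- \frac{8023}{68} - 75\right) \left(-4 + 169\right) = -400 - \frac{2165295}{68} = - \frac{2192495}{68}$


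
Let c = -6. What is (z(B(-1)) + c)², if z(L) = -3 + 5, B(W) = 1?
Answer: 16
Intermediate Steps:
z(L) = 2
(z(B(-1)) + c)² = (2 - 6)² = (-4)² = 16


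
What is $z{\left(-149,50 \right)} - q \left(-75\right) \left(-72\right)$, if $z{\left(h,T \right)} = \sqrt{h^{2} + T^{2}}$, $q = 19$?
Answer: $-102600 + \sqrt{24701} \approx -1.0244 \cdot 10^{5}$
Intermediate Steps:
$z{\left(h,T \right)} = \sqrt{T^{2} + h^{2}}$
$z{\left(-149,50 \right)} - q \left(-75\right) \left(-72\right) = \sqrt{50^{2} + \left(-149\right)^{2}} - 19 \left(-75\right) \left(-72\right) = \sqrt{2500 + 22201} - \left(-1425\right) \left(-72\right) = \sqrt{24701} - 102600 = -102600 + \sqrt{24701}$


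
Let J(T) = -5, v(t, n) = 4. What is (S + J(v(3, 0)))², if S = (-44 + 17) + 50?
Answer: 324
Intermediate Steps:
S = 23 (S = -27 + 50 = 23)
(S + J(v(3, 0)))² = (23 - 5)² = 18² = 324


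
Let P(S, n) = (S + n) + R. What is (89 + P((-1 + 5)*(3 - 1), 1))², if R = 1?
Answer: 9801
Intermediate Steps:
P(S, n) = 1 + S + n (P(S, n) = (S + n) + 1 = 1 + S + n)
(89 + P((-1 + 5)*(3 - 1), 1))² = (89 + (1 + (-1 + 5)*(3 - 1) + 1))² = (89 + (1 + 4*2 + 1))² = (89 + (1 + 8 + 1))² = (89 + 10)² = 99² = 9801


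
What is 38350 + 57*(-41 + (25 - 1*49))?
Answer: 34645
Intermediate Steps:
38350 + 57*(-41 + (25 - 1*49)) = 38350 + 57*(-41 + (25 - 49)) = 38350 + 57*(-41 - 24) = 38350 + 57*(-65) = 38350 - 3705 = 34645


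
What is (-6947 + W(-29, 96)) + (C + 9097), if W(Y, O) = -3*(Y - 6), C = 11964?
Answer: 14219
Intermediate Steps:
W(Y, O) = 18 - 3*Y (W(Y, O) = -3*(-6 + Y) = 18 - 3*Y)
(-6947 + W(-29, 96)) + (C + 9097) = (-6947 + (18 - 3*(-29))) + (11964 + 9097) = (-6947 + (18 + 87)) + 21061 = (-6947 + 105) + 21061 = -6842 + 21061 = 14219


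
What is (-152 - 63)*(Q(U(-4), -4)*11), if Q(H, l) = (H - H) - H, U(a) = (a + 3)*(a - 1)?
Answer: 11825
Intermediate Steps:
U(a) = (-1 + a)*(3 + a) (U(a) = (3 + a)*(-1 + a) = (-1 + a)*(3 + a))
Q(H, l) = -H (Q(H, l) = 0 - H = -H)
(-152 - 63)*(Q(U(-4), -4)*11) = (-152 - 63)*(-(-3 + (-4)² + 2*(-4))*11) = -215*(-(-3 + 16 - 8))*11 = -215*(-1*5)*11 = -(-1075)*11 = -215*(-55) = 11825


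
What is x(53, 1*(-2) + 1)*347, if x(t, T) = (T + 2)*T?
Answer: -347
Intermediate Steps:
x(t, T) = T*(2 + T) (x(t, T) = (2 + T)*T = T*(2 + T))
x(53, 1*(-2) + 1)*347 = ((1*(-2) + 1)*(2 + (1*(-2) + 1)))*347 = ((-2 + 1)*(2 + (-2 + 1)))*347 = -(2 - 1)*347 = -1*1*347 = -1*347 = -347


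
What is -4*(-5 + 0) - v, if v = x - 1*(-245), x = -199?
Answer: -26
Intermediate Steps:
v = 46 (v = -199 - 1*(-245) = -199 + 245 = 46)
-4*(-5 + 0) - v = -4*(-5 + 0) - 1*46 = -4*(-5) - 46 = 20 - 46 = -26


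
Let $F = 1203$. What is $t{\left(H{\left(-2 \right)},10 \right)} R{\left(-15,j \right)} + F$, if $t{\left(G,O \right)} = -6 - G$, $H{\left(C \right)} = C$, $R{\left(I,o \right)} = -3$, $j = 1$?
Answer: $1215$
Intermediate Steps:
$t{\left(H{\left(-2 \right)},10 \right)} R{\left(-15,j \right)} + F = \left(-6 - -2\right) \left(-3\right) + 1203 = \left(-6 + 2\right) \left(-3\right) + 1203 = \left(-4\right) \left(-3\right) + 1203 = 12 + 1203 = 1215$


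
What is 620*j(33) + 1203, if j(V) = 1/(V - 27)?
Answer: 3919/3 ≈ 1306.3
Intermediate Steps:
j(V) = 1/(-27 + V)
620*j(33) + 1203 = 620/(-27 + 33) + 1203 = 620/6 + 1203 = 620*(⅙) + 1203 = 310/3 + 1203 = 3919/3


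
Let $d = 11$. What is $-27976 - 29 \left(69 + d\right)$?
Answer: $-30296$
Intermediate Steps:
$-27976 - 29 \left(69 + d\right) = -27976 - 29 \left(69 + 11\right) = -27976 - 2320 = -30296$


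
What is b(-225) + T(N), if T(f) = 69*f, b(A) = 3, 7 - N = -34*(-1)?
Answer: -1860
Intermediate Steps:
N = -27 (N = 7 - (-34)*(-1) = 7 - 1*34 = 7 - 34 = -27)
b(-225) + T(N) = 3 + 69*(-27) = 3 - 1863 = -1860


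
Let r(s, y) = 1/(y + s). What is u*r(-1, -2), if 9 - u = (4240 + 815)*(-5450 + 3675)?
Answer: -2990878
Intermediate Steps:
r(s, y) = 1/(s + y)
u = 8972634 (u = 9 - (4240 + 815)*(-5450 + 3675) = 9 - 5055*(-1775) = 9 - 1*(-8972625) = 9 + 8972625 = 8972634)
u*r(-1, -2) = 8972634/(-1 - 2) = 8972634/(-3) = 8972634*(-1/3) = -2990878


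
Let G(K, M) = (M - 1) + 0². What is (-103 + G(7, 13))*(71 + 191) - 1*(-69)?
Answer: -23773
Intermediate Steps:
G(K, M) = -1 + M (G(K, M) = (-1 + M) + 0 = -1 + M)
(-103 + G(7, 13))*(71 + 191) - 1*(-69) = (-103 + (-1 + 13))*(71 + 191) - 1*(-69) = (-103 + 12)*262 + 69 = -91*262 + 69 = -23842 + 69 = -23773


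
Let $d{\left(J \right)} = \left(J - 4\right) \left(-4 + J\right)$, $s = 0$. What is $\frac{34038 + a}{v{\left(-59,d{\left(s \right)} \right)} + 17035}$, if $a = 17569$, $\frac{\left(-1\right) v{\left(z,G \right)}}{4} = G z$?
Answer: $\frac{51607}{20811} \approx 2.4798$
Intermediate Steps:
$d{\left(J \right)} = \left(-4 + J\right)^{2}$ ($d{\left(J \right)} = \left(-4 + J\right) \left(-4 + J\right) = \left(-4 + J\right)^{2}$)
$v{\left(z,G \right)} = - 4 G z$
$\frac{34038 + a}{v{\left(-59,d{\left(s \right)} \right)} + 17035} = \frac{34038 + 17569}{\left(-4\right) \left(-4 + 0\right)^{2} \left(-59\right) + 17035} = \frac{51607}{\left(-4\right) \left(-4\right)^{2} \left(-59\right) + 17035} = \frac{51607}{\left(-4\right) 16 \left(-59\right) + 17035} = \frac{51607}{3776 + 17035} = \frac{51607}{20811}$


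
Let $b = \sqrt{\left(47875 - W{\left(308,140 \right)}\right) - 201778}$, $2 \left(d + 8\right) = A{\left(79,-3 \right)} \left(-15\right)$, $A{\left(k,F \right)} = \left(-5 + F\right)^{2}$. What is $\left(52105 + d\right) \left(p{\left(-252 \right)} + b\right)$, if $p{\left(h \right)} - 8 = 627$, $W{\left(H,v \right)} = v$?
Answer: $32776795 + 51617 i \sqrt{154043} \approx 3.2777 \cdot 10^{7} + 2.0259 \cdot 10^{7} i$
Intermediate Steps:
$p{\left(h \right)} = 635$ ($p{\left(h \right)} = 8 + 627 = 635$)
$d = -488$ ($d = -8 + \frac{\left(-5 - 3\right)^{2} \left(-15\right)}{2} = -8 + \frac{\left(-8\right)^{2} \left(-15\right)}{2} = -8 + \frac{64 \left(-15\right)}{2} = -8 + \frac{1}{2} \left(-960\right) = -8 - 480 = -488$)
$b = i \sqrt{154043}$ ($b = \sqrt{\left(47875 - 140\right) - 201778} = \sqrt{47735 - 201778} = \sqrt{-154043} = i \sqrt{154043} \approx 392.48 i$)
$\left(52105 + d\right) \left(p{\left(-252 \right)} + b\right) = \left(52105 - 488\right) \left(635 + i \sqrt{154043}\right) = 51617 \left(635 + i \sqrt{154043}\right) = 32776795 + 51617 i \sqrt{154043}$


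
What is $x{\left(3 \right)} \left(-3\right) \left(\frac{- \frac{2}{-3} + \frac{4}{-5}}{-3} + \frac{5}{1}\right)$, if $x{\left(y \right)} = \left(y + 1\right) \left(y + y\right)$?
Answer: $- \frac{1816}{5} \approx -363.2$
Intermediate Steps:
$x{\left(y \right)} = 2 y \left(1 + y\right)$ ($x{\left(y \right)} = \left(1 + y\right) 2 y = 2 y \left(1 + y\right)$)
$x{\left(3 \right)} \left(-3\right) \left(\frac{- \frac{2}{-3} + \frac{4}{-5}}{-3} + \frac{5}{1}\right) = 2 \cdot 3 \left(1 + 3\right) \left(-3\right) \left(\frac{- \frac{2}{-3} + \frac{4}{-5}}{-3} + \frac{5}{1}\right) = 2 \cdot 3 \cdot 4 \left(-3\right) \left(\left(\left(-2\right) \left(- \frac{1}{3}\right) + 4 \left(- \frac{1}{5}\right)\right) \left(- \frac{1}{3}\right) + 5 \cdot 1\right) = 24 \left(-3\right) \left(\left(\frac{2}{3} - \frac{4}{5}\right) \left(- \frac{1}{3}\right) + 5\right) = - 72 \left(\left(- \frac{2}{15}\right) \left(- \frac{1}{3}\right) + 5\right) = - 72 \left(\frac{2}{45} + 5\right) = \left(-72\right) \frac{227}{45} = - \frac{1816}{5}$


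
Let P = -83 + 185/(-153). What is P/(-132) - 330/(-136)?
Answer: 61889/20196 ≈ 3.0644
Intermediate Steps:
P = -12884/153 (P = -83 + 185*(-1/153) = -83 - 185/153 = -12884/153 ≈ -84.209)
P/(-132) - 330/(-136) = -12884/153/(-132) - 330/(-136) = -12884/153*(-1/132) - 330*(-1/136) = 3221/5049 + 165/68 = 61889/20196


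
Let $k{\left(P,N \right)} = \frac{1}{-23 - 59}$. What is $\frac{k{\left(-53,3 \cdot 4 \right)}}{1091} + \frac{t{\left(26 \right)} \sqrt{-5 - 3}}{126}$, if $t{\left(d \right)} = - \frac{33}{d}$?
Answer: $- \frac{1}{89462} - \frac{11 i \sqrt{2}}{546} \approx -1.1178 \cdot 10^{-5} - 0.028491 i$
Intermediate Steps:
$k{\left(P,N \right)} = - \frac{1}{82}$ ($k{\left(P,N \right)} = \frac{1}{-82} = - \frac{1}{82}$)
$\frac{k{\left(-53,3 \cdot 4 \right)}}{1091} + \frac{t{\left(26 \right)} \sqrt{-5 - 3}}{126} = - \frac{1}{82 \cdot 1091} + \frac{- \frac{33}{26} \sqrt{-5 - 3}}{126} = \left(- \frac{1}{82}\right) \frac{1}{1091} + \left(-33\right) \frac{1}{26} \sqrt{-8} \cdot \frac{1}{126} = - \frac{1}{89462} + - \frac{33 \cdot 2 i \sqrt{2}}{26} \cdot \frac{1}{126} = - \frac{1}{89462} + - \frac{33 i \sqrt{2}}{13} \cdot \frac{1}{126} = - \frac{1}{89462} - \frac{11 i \sqrt{2}}{546}$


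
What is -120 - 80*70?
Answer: -5720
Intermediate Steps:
-120 - 80*70 = -120 - 5600 = -5720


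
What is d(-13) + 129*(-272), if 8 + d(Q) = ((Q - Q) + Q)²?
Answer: -34927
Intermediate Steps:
d(Q) = -8 + Q² (d(Q) = -8 + ((Q - Q) + Q)² = -8 + (0 + Q)² = -8 + Q²)
d(-13) + 129*(-272) = (-8 + (-13)²) + 129*(-272) = (-8 + 169) - 35088 = 161 - 35088 = -34927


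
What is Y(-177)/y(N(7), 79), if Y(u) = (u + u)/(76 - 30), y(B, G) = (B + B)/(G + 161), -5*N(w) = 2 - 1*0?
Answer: 53100/23 ≈ 2308.7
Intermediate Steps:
N(w) = -2/5 (N(w) = -(2 - 1*0)/5 = -(2 + 0)/5 = -1/5*2 = -2/5)
y(B, G) = 2*B/(161 + G) (y(B, G) = (2*B)/(161 + G) = 2*B/(161 + G))
Y(u) = u/23 (Y(u) = (2*u)/46 = (2*u)*(1/46) = u/23)
Y(-177)/y(N(7), 79) = ((1/23)*(-177))/((2*(-2/5)/(161 + 79))) = -177/(23*(2*(-2/5)/240)) = -177/(23*(2*(-2/5)*(1/240))) = -177/(23*(-1/300)) = -177/23*(-300) = 53100/23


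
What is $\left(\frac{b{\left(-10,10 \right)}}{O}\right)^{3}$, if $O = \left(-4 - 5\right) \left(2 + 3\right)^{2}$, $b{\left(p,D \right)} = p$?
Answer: $\frac{8}{91125} \approx 8.7791 \cdot 10^{-5}$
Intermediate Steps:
$O = -225$ ($O = - 9 \cdot 5^{2} = \left(-9\right) 25 = -225$)
$\left(\frac{b{\left(-10,10 \right)}}{O}\right)^{3} = \left(- \frac{10}{-225}\right)^{3} = \left(\left(-10\right) \left(- \frac{1}{225}\right)\right)^{3} = \left(\frac{2}{45}\right)^{3} = \frac{8}{91125}$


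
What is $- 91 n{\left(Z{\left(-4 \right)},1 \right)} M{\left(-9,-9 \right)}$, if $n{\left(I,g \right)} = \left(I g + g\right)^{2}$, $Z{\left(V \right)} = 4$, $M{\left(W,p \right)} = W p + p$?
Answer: $-163800$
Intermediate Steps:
$M{\left(W,p \right)} = p + W p$
$n{\left(I,g \right)} = \left(g + I g\right)^{2}$
$- 91 n{\left(Z{\left(-4 \right)},1 \right)} M{\left(-9,-9 \right)} = - 91 \cdot 1^{2} \left(1 + 4\right)^{2} \left(- 9 \left(1 - 9\right)\right) = - 91 \cdot 1 \cdot 5^{2} \left(\left(-9\right) \left(-8\right)\right) = - 91 \cdot 1 \cdot 25 \cdot 72 = \left(-91\right) 25 \cdot 72 = \left(-2275\right) 72 = -163800$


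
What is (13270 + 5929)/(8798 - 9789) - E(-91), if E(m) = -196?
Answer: 175037/991 ≈ 176.63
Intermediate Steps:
(13270 + 5929)/(8798 - 9789) - E(-91) = (13270 + 5929)/(8798 - 9789) - 1*(-196) = 19199/(-991) + 196 = 19199*(-1/991) + 196 = -19199/991 + 196 = 175037/991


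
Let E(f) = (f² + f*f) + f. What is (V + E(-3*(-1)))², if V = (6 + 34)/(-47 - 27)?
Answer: 573049/1369 ≈ 418.59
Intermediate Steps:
V = -20/37 (V = 40/(-74) = 40*(-1/74) = -20/37 ≈ -0.54054)
E(f) = f + 2*f² (E(f) = (f² + f²) + f = 2*f² + f = f + 2*f²)
(V + E(-3*(-1)))² = (-20/37 + (-3*(-1))*(1 + 2*(-3*(-1))))² = (-20/37 + 3*(1 + 2*3))² = (-20/37 + 3*(1 + 6))² = (-20/37 + 3*7)² = (-20/37 + 21)² = (757/37)² = 573049/1369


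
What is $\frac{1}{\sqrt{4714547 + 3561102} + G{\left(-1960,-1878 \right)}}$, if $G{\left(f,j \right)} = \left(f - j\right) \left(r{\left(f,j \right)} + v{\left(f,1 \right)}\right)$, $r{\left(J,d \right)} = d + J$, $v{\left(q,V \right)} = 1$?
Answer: $\frac{314634}{98986278307} - \frac{\sqrt{8275649}}{98986278307} \approx 3.1495 \cdot 10^{-6}$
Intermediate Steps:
$r{\left(J,d \right)} = J + d$
$G{\left(f,j \right)} = \left(f - j\right) \left(1 + f + j\right)$ ($G{\left(f,j \right)} = \left(f - j\right) \left(\left(f + j\right) + 1\right) = \left(f - j\right) \left(1 + f + j\right)$)
$\frac{1}{\sqrt{4714547 + 3561102} + G{\left(-1960,-1878 \right)}} = \frac{1}{\sqrt{4714547 + 3561102} - \left(3526966 - 3841600\right)} = \frac{1}{\sqrt{8275649} + \left(-1960 + 3841600 + 1878 - 3526884\right)} = \frac{1}{\sqrt{8275649} + 314634} = \frac{1}{314634 + \sqrt{8275649}}$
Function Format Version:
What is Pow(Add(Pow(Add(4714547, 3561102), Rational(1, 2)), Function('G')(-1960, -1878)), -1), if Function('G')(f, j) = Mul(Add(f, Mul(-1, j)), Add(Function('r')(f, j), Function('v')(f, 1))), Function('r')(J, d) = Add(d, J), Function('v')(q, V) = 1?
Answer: Add(Rational(314634, 98986278307), Mul(Rational(-1, 98986278307), Pow(8275649, Rational(1, 2)))) ≈ 3.1495e-6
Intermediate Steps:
Function('r')(J, d) = Add(J, d)
Function('G')(f, j) = Mul(Add(f, Mul(-1, j)), Add(1, f, j)) (Function('G')(f, j) = Mul(Add(f, Mul(-1, j)), Add(Add(f, j), 1)) = Mul(Add(f, Mul(-1, j)), Add(1, f, j)))
Pow(Add(Pow(Add(4714547, 3561102), Rational(1, 2)), Function('G')(-1960, -1878)), -1) = Pow(Add(Pow(Add(4714547, 3561102), Rational(1, 2)), Add(-1960, Pow(-1960, 2), Mul(-1, -1878), Mul(-1, Pow(-1878, 2)))), -1) = Pow(Add(Pow(8275649, Rational(1, 2)), Add(-1960, 3841600, 1878, Mul(-1, 3526884))), -1) = Pow(Add(Pow(8275649, Rational(1, 2)), Add(-1960, 3841600, 1878, -3526884)), -1) = Pow(Add(Pow(8275649, Rational(1, 2)), 314634), -1) = Pow(Add(314634, Pow(8275649, Rational(1, 2))), -1)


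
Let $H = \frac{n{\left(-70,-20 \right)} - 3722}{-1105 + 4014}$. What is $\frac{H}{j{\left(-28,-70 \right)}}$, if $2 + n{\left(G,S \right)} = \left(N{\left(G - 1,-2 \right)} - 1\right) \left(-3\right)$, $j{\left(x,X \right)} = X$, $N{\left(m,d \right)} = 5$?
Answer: $\frac{1868}{101815} \approx 0.018347$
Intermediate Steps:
$n{\left(G,S \right)} = -14$ ($n{\left(G,S \right)} = -2 + \left(5 - 1\right) \left(-3\right) = -2 + 4 \left(-3\right) = -2 - 12 = -14$)
$H = - \frac{3736}{2909}$ ($H = \frac{-14 - 3722}{-1105 + 4014} = - \frac{3736}{2909} \approx -1.2843$)
$\frac{H}{j{\left(-28,-70 \right)}} = - \frac{3736}{2909 \left(-70\right)} = \left(- \frac{3736}{2909}\right) \left(- \frac{1}{70}\right) = \frac{1868}{101815}$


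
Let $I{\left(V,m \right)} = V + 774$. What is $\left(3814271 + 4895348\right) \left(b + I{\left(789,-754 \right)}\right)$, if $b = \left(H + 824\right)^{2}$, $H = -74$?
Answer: $4912773821997$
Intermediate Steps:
$b = 562500$ ($b = \left(-74 + 824\right)^{2} = 750^{2} = 562500$)
$I{\left(V,m \right)} = 774 + V$
$\left(3814271 + 4895348\right) \left(b + I{\left(789,-754 \right)}\right) = \left(3814271 + 4895348\right) \left(562500 + \left(774 + 789\right)\right) = 8709619 \left(562500 + 1563\right) = 8709619 \cdot 564063 = 4912773821997$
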